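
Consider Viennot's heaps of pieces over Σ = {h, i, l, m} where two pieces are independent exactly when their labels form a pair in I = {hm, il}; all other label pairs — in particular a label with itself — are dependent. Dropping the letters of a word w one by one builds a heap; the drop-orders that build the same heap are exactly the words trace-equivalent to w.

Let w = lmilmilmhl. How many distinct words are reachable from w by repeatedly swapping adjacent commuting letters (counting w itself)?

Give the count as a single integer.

8

#0=l has no predecessor
#1=m depends on [0:l]
#2=i depends on [1:m]
#3=l depends on [1:m]
#4=m depends on [2:i, 3:l]
#5=i depends on [4:m]
#6=l depends on [4:m]
#7=m depends on [5:i, 6:l]
#8=h depends on [5:i, 6:l]
#9=l depends on [7:m, 8:h]
sources: [0:l]
N(rest) = Σ N(rest − s) over sources s of rest; N(one piece) = 1:
  size 1 → [9]=1
  size 2 → [7,9]=1  [8,9]=1
  size 3 → [7,8,9]=2
  size 4 → [5,7,8,9]=2  [6,7,8,9]=2
  size 5 → [5,6,7,8,9]=4
  size 6 → [4,5,6,7,8,9]=4
  size 7 → [2,4,5,6,7,8,9]=4  [3,4,5,6,7,8,9]=4
  size 8 → [2,3,4,5,6,7,8,9]=8
  first=0(l) contributes 8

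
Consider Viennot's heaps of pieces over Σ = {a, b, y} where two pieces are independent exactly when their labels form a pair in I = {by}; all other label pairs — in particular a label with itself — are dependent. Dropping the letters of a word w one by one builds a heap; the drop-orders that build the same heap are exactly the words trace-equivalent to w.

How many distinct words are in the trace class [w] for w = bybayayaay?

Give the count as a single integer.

3

0(b) covers ∅
1(y) covers ∅
2(b) covers 0:b
3(a) covers 1:y, 2:b
4(y) covers 3:a
5(a) covers 4:y
6(y) covers 5:a
7(a) covers 6:y
8(a) covers 7:a
9(y) covers 8:a
floor of heap: 0:b, 1:y
completions by unplaced set U, small U first (add the entries for U minus each lowest piece of U):
  |U|=1: {9}:1
  |U|=2: {8,9}:1
  |U|=3: {7,8,9}:1
  |U|=4: {6,7,8,9}:1
  |U|=5: {5,6,7,8,9}:1
  |U|=6: {4,5,6,7,8,9}:1
  |U|=7: {3,4,5,6,7,8,9}:1
  |U|=8: {1,3,4,5,6,7,8,9}:1  {2,3,4,5,6,7,8,9}:1
  start at 0(b): 2
  start at 1(y): 1
sum over floor = 3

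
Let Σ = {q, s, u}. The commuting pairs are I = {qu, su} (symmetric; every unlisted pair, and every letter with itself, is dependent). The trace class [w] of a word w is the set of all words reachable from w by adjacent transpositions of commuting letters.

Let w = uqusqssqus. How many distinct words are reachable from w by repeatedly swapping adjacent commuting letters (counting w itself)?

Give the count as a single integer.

#0=u has no predecessor
#1=q has no predecessor
#2=u depends on [0:u]
#3=s depends on [1:q]
#4=q depends on [3:s]
#5=s depends on [4:q]
#6=s depends on [5:s]
#7=q depends on [6:s]
#8=u depends on [2:u]
#9=s depends on [7:q]
sources: [0:u, 1:q]
N(rest) = Σ N(rest − s) over sources s of rest; N(one piece) = 1:
  size 1 → [8]=1  [9]=1
  size 2 → [2,8]=1  [7,9]=1  [8,9]=2
  size 3 → [0,2,8]=1  [2,8,9]=3  [6,7,9]=1  [7,8,9]=3
  size 4 → [0,2,8,9]=4  [2,7,8,9]=6  [5,6,7,9]=1  [6,7,8,9]=4
  size 5 → [0,2,7,8,9]=10  [2,6,7,8,9]=10  [4,5,6,7,9]=1  [5,6,7,8,9]=5
  size 6 → [0,2,6,7,8,9]=20  [2,5,6,7,8,9]=15  [3,4,5,6,7,9]=1  [4,5,6,7,8,9]=6
  size 7 → [0,2,5,6,7,8,9]=35  [1,3,4,5,6,7,9]=1  [2,4,5,6,7,8,9]=21  [3,4,5,6,7,8,9]=7
  size 8 → [0,2,4,5,6,7,8,9]=56  [1,3,4,5,6,7,8,9]=8  [2,3,4,5,6,7,8,9]=28
  first=0(u) contributes 36
  first=1(q) contributes 84
|[w]| = 120

120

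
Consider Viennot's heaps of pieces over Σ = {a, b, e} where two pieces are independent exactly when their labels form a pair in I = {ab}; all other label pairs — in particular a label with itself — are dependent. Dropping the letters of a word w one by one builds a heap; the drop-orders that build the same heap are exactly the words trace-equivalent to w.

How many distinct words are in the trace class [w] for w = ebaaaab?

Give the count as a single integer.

15

#0=e has no predecessor
#1=b depends on [0:e]
#2=a depends on [0:e]
#3=a depends on [2:a]
#4=a depends on [3:a]
#5=a depends on [4:a]
#6=b depends on [1:b]
sources: [0:e]
N(rest) = Σ N(rest − s) over sources s of rest; N(one piece) = 1:
  size 1 → [5]=1  [6]=1
  size 2 → [1,6]=1  [4,5]=1  [5,6]=2
  size 3 → [1,5,6]=3  [3,4,5]=1  [4,5,6]=3
  size 4 → [1,4,5,6]=6  [2,3,4,5]=1  [3,4,5,6]=4
  size 5 → [1,3,4,5,6]=10  [2,3,4,5,6]=5
  first=0(e) contributes 15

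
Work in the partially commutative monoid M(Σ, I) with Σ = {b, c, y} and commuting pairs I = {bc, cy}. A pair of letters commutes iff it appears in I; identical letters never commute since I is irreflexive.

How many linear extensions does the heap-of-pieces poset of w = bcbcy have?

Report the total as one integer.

#0=b has no predecessor
#1=c has no predecessor
#2=b depends on [0:b]
#3=c depends on [1:c]
#4=y depends on [2:b]
sources: [0:b, 1:c]
N(rest) = Σ N(rest − s) over sources s of rest; N(one piece) = 1:
  size 1 → [3]=1  [4]=1
  size 2 → [1,3]=1  [2,4]=1  [3,4]=2
  size 3 → [0,2,4]=1  [1,3,4]=3  [2,3,4]=3
  first=0(b) contributes 6
  first=1(c) contributes 4
|[w]| = 10

10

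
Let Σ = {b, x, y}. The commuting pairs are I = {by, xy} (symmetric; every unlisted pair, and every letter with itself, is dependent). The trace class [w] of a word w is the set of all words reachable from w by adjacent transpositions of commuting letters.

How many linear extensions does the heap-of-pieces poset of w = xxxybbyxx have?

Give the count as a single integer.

piece 0:x — minimal
piece 1:x rests on {0:x}
piece 2:x rests on {1:x}
piece 3:y — minimal
piece 4:b rests on {2:x}
piece 5:b rests on {4:b}
piece 6:y rests on {3:y}
piece 7:x rests on {5:b}
piece 8:x rests on {7:x}
minimal pieces: {0:x, 3:y}
ways to finish when only these pieces remain (= sum over removing one remaining piece with nothing left below it):
  1 left: {6}→1  {8}→1
  2 left: {3,6}→1  {6,8}→2  {7,8}→1
  3 left: {3,6,8}→3  {5,7,8}→1  {6,7,8}→3
  4 left: {3,6,7,8}→6  {4,5,7,8}→1  {5,6,7,8}→4
  5 left: {2,4,5,7,8}→1  {3,5,6,7,8}→10  {4,5,6,7,8}→5
  6 left: {1,2,4,5,7,8}→1  {2,4,5,6,7,8}→6  {3,4,5,6,7,8}→15
  7 left: {0,1,2,4,5,7,8}→1  {1,2,4,5,6,7,8}→7  {2,3,4,5,6,7,8}→21
  placing 0:x first → 28 extensions
  placing 3:y first → 8 extensions
total linear extensions = 36

36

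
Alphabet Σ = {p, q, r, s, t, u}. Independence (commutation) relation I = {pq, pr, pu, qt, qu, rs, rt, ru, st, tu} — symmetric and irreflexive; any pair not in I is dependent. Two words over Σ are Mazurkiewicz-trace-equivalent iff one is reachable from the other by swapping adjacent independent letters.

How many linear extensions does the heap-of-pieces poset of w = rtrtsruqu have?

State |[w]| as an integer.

1224

#0=r has no predecessor
#1=t has no predecessor
#2=r depends on [0:r]
#3=t depends on [1:t]
#4=s has no predecessor
#5=r depends on [2:r]
#6=u depends on [4:s]
#7=q depends on [4:s, 5:r]
#8=u depends on [6:u]
sources: [0:r, 1:t, 4:s]
N(rest) = Σ N(rest − s) over sources s of rest; N(one piece) = 1:
  size 1 → [3]=1  [7]=1  [8]=1
  size 2 → [1,3]=1  [3,7]=2  [3,8]=2  [5,7]=1  [6,8]=1  [7,8]=2
  size 3 → [1,3,7]=3  [1,3,8]=3  [2,5,7]=1  [3,5,7]=3  [3,6,8]=3  [3,7,8]=6  [5,7,8]=3  [6,7,8]=3
  size 4 → [0,2,5,7]=1  [1,3,5,7]=6  [1,3,6,8]=6  [1,3,7,8]=12  [2,3,5,7]=4  [2,5,7,8]=4  [3,5,7,8]=12  [3,6,7,8]=12  [4,6,7,8]=3  [5,6,7,8]=6
  size 5 → [0,2,3,5,7]=5  [0,2,5,7,8]=5  [1,2,3,5,7]=10  [1,3,5,7,8]=30  [1,3,6,7,8]=30  [2,3,5,7,8]=20  [2,5,6,7,8]=10  [3,4,6,7,8]=15  [3,5,6,7,8]=30  [4,5,6,7,8]=9
  size 6 → [0,1,2,3,5,7]=15  [0,2,3,5,7,8]=30  [0,2,5,6,7,8]=15  [1,2,3,5,7,8]=60  [1,3,4,6,7,8]=45  [1,3,5,6,7,8]=90  [2,3,5,6,7,8]=60  [2,4,5,6,7,8]=19  [3,4,5,6,7,8]=54
  size 7 → [0,1,2,3,5,7,8]=105  [0,2,3,5,6,7,8]=105  [0,2,4,5,6,7,8]=34  [1,2,3,5,6,7,8]=210  [1,3,4,5,6,7,8]=189  [2,3,4,5,6,7,8]=133
  first=0(r) contributes 532
  first=1(t) contributes 272
  first=4(s) contributes 420
|[w]| = 1224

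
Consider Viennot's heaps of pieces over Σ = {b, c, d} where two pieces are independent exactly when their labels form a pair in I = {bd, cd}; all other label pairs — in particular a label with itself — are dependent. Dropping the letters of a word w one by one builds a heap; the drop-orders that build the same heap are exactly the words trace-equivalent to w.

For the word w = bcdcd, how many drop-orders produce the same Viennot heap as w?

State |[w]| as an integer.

#0=b has no predecessor
#1=c depends on [0:b]
#2=d has no predecessor
#3=c depends on [1:c]
#4=d depends on [2:d]
sources: [0:b, 2:d]
N(rest) = Σ N(rest − s) over sources s of rest; N(one piece) = 1:
  size 1 → [3]=1  [4]=1
  size 2 → [1,3]=1  [2,4]=1  [3,4]=2
  size 3 → [0,1,3]=1  [1,3,4]=3  [2,3,4]=3
  first=0(b) contributes 6
  first=2(d) contributes 4
|[w]| = 10

10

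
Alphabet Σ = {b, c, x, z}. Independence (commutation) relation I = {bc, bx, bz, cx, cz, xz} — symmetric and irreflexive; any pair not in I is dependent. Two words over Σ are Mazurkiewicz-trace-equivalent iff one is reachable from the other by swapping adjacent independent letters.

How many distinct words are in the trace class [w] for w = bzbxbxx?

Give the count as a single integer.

140

0(b) covers ∅
1(z) covers ∅
2(b) covers 0:b
3(x) covers ∅
4(b) covers 2:b
5(x) covers 3:x
6(x) covers 5:x
floor of heap: 0:b, 1:z, 3:x
completions by unplaced set U, small U first (add the entries for U minus each lowest piece of U):
  |U|=1: {1}:1  {4}:1  {6}:1
  |U|=2: {1,4}:2  {1,6}:2  {2,4}:1  {4,6}:2  {5,6}:1
  |U|=3: {0,2,4}:1  {1,2,4}:3  {1,4,6}:6  {1,5,6}:3  {2,4,6}:3  {3,5,6}:1  {4,5,6}:3
  |U|=4: {0,1,2,4}:4  {0,2,4,6}:4  {1,2,4,6}:12  {1,3,5,6}:4  {1,4,5,6}:12  {2,4,5,6}:6  {3,4,5,6}:4
  |U|=5: {0,1,2,4,6}:20  {0,2,4,5,6}:10  {1,2,4,5,6}:30  {1,3,4,5,6}:20  {2,3,4,5,6}:10
  start at 0(b): 60
  start at 1(z): 20
  start at 3(x): 60
sum over floor = 140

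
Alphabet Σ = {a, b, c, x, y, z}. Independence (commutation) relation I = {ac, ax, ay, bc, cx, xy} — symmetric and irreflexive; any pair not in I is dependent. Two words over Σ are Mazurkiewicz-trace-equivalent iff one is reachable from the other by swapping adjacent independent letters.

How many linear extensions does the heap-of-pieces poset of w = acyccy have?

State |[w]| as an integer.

drop 0:a onto floor
drop 1:c onto floor
drop 2:y onto {1:c}
drop 3:c onto {2:y}
drop 4:c onto {3:c}
drop 5:y onto {4:c}
ground layer = {0:a, 1:c}
drop-orders for the pieces not yet dropped (sum over which currently-grounded one goes next):
  1 to go: {0} 1  {5} 1
  2 to go: {0,5} 2  {4,5} 1
  3 to go: {0,4,5} 3  {3,4,5} 1
  4 to go: {0,3,4,5} 4  {2,3,4,5} 1
  if 0:a drops first: 1 orders
  if 1:c drops first: 5 orders
heap linearizations: 6

6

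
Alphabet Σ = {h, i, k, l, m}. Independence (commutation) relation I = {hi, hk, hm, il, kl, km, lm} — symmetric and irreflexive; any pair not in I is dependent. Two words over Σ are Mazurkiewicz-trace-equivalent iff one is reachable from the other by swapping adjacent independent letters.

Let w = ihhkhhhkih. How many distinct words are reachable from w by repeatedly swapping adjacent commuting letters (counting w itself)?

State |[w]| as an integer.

piece 0:i — minimal
piece 1:h — minimal
piece 2:h rests on {1:h}
piece 3:k rests on {0:i}
piece 4:h rests on {2:h}
piece 5:h rests on {4:h}
piece 6:h rests on {5:h}
piece 7:k rests on {3:k}
piece 8:i rests on {7:k}
piece 9:h rests on {6:h}
minimal pieces: {0:i, 1:h}
ways to finish when only these pieces remain (= sum over removing one remaining piece with nothing left below it):
  1 left: {8}→1  {9}→1
  2 left: {6,9}→1  {7,8}→1  {8,9}→2
  3 left: {3,7,8}→1  {5,6,9}→1  {6,8,9}→3  {7,8,9}→3
  4 left: {0,3,7,8}→1  {3,7,8,9}→4  {4,5,6,9}→1  {5,6,8,9}→4  {6,7,8,9}→6
  5 left: {0,3,7,8,9}→5  {2,4,5,6,9}→1  {3,6,7,8,9}→10  {4,5,6,8,9}→5  {5,6,7,8,9}→10
  6 left: {0,3,6,7,8,9}→15  {1,2,4,5,6,9}→1  {2,4,5,6,8,9}→6  {3,5,6,7,8,9}→20  {4,5,6,7,8,9}→15
  7 left: {0,3,5,6,7,8,9}→35  {1,2,4,5,6,8,9}→7  {2,4,5,6,7,8,9}→21  {3,4,5,6,7,8,9}→35
  8 left: {0,3,4,5,6,7,8,9}→70  {1,2,4,5,6,7,8,9}→28  {2,3,4,5,6,7,8,9}→56
  placing 0:i first → 84 extensions
  placing 1:h first → 126 extensions
total linear extensions = 210

210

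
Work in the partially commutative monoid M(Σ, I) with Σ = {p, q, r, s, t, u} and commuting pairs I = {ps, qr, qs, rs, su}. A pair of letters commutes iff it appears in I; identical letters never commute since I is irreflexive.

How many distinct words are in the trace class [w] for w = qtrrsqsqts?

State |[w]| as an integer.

90

piece 0:q — minimal
piece 1:t rests on {0:q}
piece 2:r rests on {1:t}
piece 3:r rests on {2:r}
piece 4:s rests on {1:t}
piece 5:q rests on {1:t}
piece 6:s rests on {4:s}
piece 7:q rests on {5:q}
piece 8:t rests on {3:r, 6:s, 7:q}
piece 9:s rests on {8:t}
minimal pieces: {0:q}
ways to finish when only these pieces remain (= sum over removing one remaining piece with nothing left below it):
  1 left: {9}→1
  2 left: {8,9}→1
  3 left: {3,8,9}→1  {6,8,9}→1  {7,8,9}→1
  4 left: {2,3,8,9}→1  {3,6,8,9}→2  {3,7,8,9}→2  {4,6,8,9}→1  {5,7,8,9}→1  {6,7,8,9}→2
  5 left: {2,3,6,8,9}→3  {2,3,7,8,9}→3  {3,4,6,8,9}→3  {3,5,7,8,9}→3  {3,6,7,8,9}→6  {4,6,7,8,9}→3  {5,6,7,8,9}→3
  6 left: {2,3,4,6,8,9}→6  {2,3,5,7,8,9}→6  {2,3,6,7,8,9}→12  {3,4,6,7,8,9}→12  {3,5,6,7,8,9}→12  {4,5,6,7,8,9}→6
  7 left: {2,3,4,6,7,8,9}→30  {2,3,5,6,7,8,9}→30  {3,4,5,6,7,8,9}→30
  8 left: {2,3,4,5,6,7,8,9}→90
  placing 0:q first → 90 extensions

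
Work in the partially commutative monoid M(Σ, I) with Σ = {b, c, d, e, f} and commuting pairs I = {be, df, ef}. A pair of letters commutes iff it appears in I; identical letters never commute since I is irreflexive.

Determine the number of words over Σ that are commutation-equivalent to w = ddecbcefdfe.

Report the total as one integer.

10

drop 0:d onto floor
drop 1:d onto {0:d}
drop 2:e onto {1:d}
drop 3:c onto {2:e}
drop 4:b onto {3:c}
drop 5:c onto {4:b}
drop 6:e onto {5:c}
drop 7:f onto {5:c}
drop 8:d onto {6:e}
drop 9:f onto {7:f}
drop 10:e onto {8:d}
ground layer = {0:d}
drop-orders for the pieces not yet dropped (sum over which currently-grounded one goes next):
  1 to go: {9} 1  {10} 1
  2 to go: {7,9} 1  {8,10} 1  {9,10} 2
  3 to go: {6,8,10} 1  {7,9,10} 3  {8,9,10} 3
  4 to go: {6,8,9,10} 4  {7,8,9,10} 6
  5 to go: {6,7,8,9,10} 10
  6 to go: {5,6,7,8,9,10} 10
  7 to go: {4,5,6,7,8,9,10} 10
  8 to go: {3,4,5,6,7,8,9,10} 10
  9 to go: {2,3,4,5,6,7,8,9,10} 10
  if 0:d drops first: 10 orders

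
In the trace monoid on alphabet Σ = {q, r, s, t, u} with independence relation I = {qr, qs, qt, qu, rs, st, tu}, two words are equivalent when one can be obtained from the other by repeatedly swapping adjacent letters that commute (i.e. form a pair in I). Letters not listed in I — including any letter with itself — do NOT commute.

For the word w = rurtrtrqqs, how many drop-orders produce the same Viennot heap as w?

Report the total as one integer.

270

drop 0:r onto floor
drop 1:u onto {0:r}
drop 2:r onto {1:u}
drop 3:t onto {2:r}
drop 4:r onto {3:t}
drop 5:t onto {4:r}
drop 6:r onto {5:t}
drop 7:q onto floor
drop 8:q onto {7:q}
drop 9:s onto {1:u}
ground layer = {0:r, 7:q}
drop-orders for the pieces not yet dropped (sum over which currently-grounded one goes next):
  1 to go: {6} 1  {8} 1  {9} 1
  2 to go: {5,6} 1  {6,8} 2  {6,9} 2  {7,8} 1  {8,9} 2
  3 to go: {4,5,6} 1  {5,6,8} 3  {5,6,9} 3  {6,7,8} 3  {6,8,9} 6  {7,8,9} 3
  4 to go: {3,4,5,6} 1  {4,5,6,8} 4  {4,5,6,9} 4  {5,6,7,8} 6  {5,6,8,9} 12  {6,7,8,9} 12
  5 to go: {2,3,4,5,6} 1  {3,4,5,6,8} 5  {3,4,5,6,9} 5  {4,5,6,7,8} 10  {4,5,6,8,9} 20  {5,6,7,8,9} 30
  6 to go: {2,3,4,5,6,8} 6  {2,3,4,5,6,9} 6  {3,4,5,6,7,8} 15  {3,4,5,6,8,9} 30  {4,5,6,7,8,9} 60
  7 to go: {1,2,3,4,5,6,9} 6  {2,3,4,5,6,7,8} 21  {2,3,4,5,6,8,9} 42  {3,4,5,6,7,8,9} 105
  8 to go: {0,1,2,3,4,5,6,9} 6  {1,2,3,4,5,6,8,9} 48  {2,3,4,5,6,7,8,9} 168
  if 0:r drops first: 216 orders
  if 7:q drops first: 54 orders
heap linearizations: 270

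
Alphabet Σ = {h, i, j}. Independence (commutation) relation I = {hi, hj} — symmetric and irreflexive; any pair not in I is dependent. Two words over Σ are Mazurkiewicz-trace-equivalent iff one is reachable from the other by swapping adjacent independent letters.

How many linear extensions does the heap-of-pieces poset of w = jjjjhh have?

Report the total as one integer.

15

#0=j has no predecessor
#1=j depends on [0:j]
#2=j depends on [1:j]
#3=j depends on [2:j]
#4=h has no predecessor
#5=h depends on [4:h]
sources: [0:j, 4:h]
N(rest) = Σ N(rest − s) over sources s of rest; N(one piece) = 1:
  size 1 → [3]=1  [5]=1
  size 2 → [2,3]=1  [3,5]=2  [4,5]=1
  size 3 → [1,2,3]=1  [2,3,5]=3  [3,4,5]=3
  size 4 → [0,1,2,3]=1  [1,2,3,5]=4  [2,3,4,5]=6
  first=0(j) contributes 10
  first=4(h) contributes 5
|[w]| = 15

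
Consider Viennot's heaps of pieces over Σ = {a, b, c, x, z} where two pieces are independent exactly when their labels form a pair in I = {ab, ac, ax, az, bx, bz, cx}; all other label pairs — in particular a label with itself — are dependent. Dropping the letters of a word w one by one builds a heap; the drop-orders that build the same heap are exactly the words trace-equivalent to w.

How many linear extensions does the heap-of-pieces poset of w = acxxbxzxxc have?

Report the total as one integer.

540

0(a) covers ∅
1(c) covers ∅
2(x) covers ∅
3(x) covers 2:x
4(b) covers 1:c
5(x) covers 3:x
6(z) covers 1:c, 5:x
7(x) covers 6:z
8(x) covers 7:x
9(c) covers 4:b, 6:z
floor of heap: 0:a, 1:c, 2:x
completions by unplaced set U, small U first (add the entries for U minus each lowest piece of U):
  |U|=1: {0}:1  {8}:1  {9}:1
  |U|=2: {0,8}:2  {0,9}:2  {4,9}:1  {7,8}:1  {8,9}:2
  |U|=3: {0,4,9}:3  {0,7,8}:3  {0,8,9}:6  {4,8,9}:3  {7,8,9}:3
  |U|=4: {0,4,8,9}:12  {0,7,8,9}:12  {4,7,8,9}:6  {6,7,8,9}:3
  |U|=5: {0,4,7,8,9}:30  {0,6,7,8,9}:15  {4,6,7,8,9}:9  {5,6,7,8,9}:3
  |U|=6: {0,4,6,7,8,9}:54  {0,5,6,7,8,9}:18  {1,4,6,7,8,9}:9  {3,5,6,7,8,9}:3  {4,5,6,7,8,9}:12
  |U|=7: {0,1,4,6,7,8,9}:63  {0,3,5,6,7,8,9}:21  {0,4,5,6,7,8,9}:84  {1,4,5,6,7,8,9}:21  {2,3,5,6,7,8,9}:3  {3,4,5,6,7,8,9}:15
  |U|=8: {0,1,4,5,6,7,8,9}:168  {0,2,3,5,6,7,8,9}:24  {0,3,4,5,6,7,8,9}:120  {1,3,4,5,6,7,8,9}:36  {2,3,4,5,6,7,8,9}:18
  start at 0(a): 54
  start at 1(c): 162
  start at 2(x): 324
sum over floor = 540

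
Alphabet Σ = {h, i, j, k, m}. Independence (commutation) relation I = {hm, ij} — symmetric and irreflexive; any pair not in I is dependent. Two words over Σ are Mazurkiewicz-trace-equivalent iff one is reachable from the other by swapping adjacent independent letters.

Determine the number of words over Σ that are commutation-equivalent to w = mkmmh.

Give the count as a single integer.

3

#0=m has no predecessor
#1=k depends on [0:m]
#2=m depends on [1:k]
#3=m depends on [2:m]
#4=h depends on [1:k]
sources: [0:m]
N(rest) = Σ N(rest − s) over sources s of rest; N(one piece) = 1:
  size 1 → [3]=1  [4]=1
  size 2 → [2,3]=1  [3,4]=2
  size 3 → [2,3,4]=3
  first=0(m) contributes 3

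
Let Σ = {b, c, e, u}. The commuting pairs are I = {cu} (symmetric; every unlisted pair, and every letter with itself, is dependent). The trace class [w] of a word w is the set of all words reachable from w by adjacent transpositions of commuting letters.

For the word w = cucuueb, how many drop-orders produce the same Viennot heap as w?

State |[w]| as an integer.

10

0(c) covers ∅
1(u) covers ∅
2(c) covers 0:c
3(u) covers 1:u
4(u) covers 3:u
5(e) covers 2:c, 4:u
6(b) covers 5:e
floor of heap: 0:c, 1:u
completions by unplaced set U, small U first (add the entries for U minus each lowest piece of U):
  |U|=1: {6}:1
  |U|=2: {5,6}:1
  |U|=3: {2,5,6}:1  {4,5,6}:1
  |U|=4: {0,2,5,6}:1  {2,4,5,6}:2  {3,4,5,6}:1
  |U|=5: {0,2,4,5,6}:3  {1,3,4,5,6}:1  {2,3,4,5,6}:3
  start at 0(c): 4
  start at 1(u): 6
sum over floor = 10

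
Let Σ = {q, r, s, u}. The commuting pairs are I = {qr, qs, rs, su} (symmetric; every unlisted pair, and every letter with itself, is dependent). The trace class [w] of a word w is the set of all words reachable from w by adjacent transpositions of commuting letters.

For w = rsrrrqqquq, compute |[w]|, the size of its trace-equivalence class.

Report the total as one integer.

350

0(r) covers ∅
1(s) covers ∅
2(r) covers 0:r
3(r) covers 2:r
4(r) covers 3:r
5(q) covers ∅
6(q) covers 5:q
7(q) covers 6:q
8(u) covers 4:r, 7:q
9(q) covers 8:u
floor of heap: 0:r, 1:s, 5:q
completions by unplaced set U, small U first (add the entries for U minus each lowest piece of U):
  |U|=1: {1}:1  {9}:1
  |U|=2: {1,9}:2  {8,9}:1
  |U|=3: {1,8,9}:3  {4,8,9}:1  {7,8,9}:1
  |U|=4: {1,4,8,9}:4  {1,7,8,9}:4  {3,4,8,9}:1  {4,7,8,9}:2  {6,7,8,9}:1
  |U|=5: {1,3,4,8,9}:5  {1,4,7,8,9}:10  {1,6,7,8,9}:5  {2,3,4,8,9}:1  {3,4,7,8,9}:3  {4,6,7,8,9}:3  {5,6,7,8,9}:1
  |U|=6: {0,2,3,4,8,9}:1  {1,2,3,4,8,9}:6  {1,3,4,7,8,9}:18  {1,4,6,7,8,9}:18  {1,5,6,7,8,9}:6  {2,3,4,7,8,9}:4  {3,4,6,7,8,9}:6  {4,5,6,7,8,9}:4
  |U|=7: {0,1,2,3,4,8,9}:7  {0,2,3,4,7,8,9}:5  {1,2,3,4,7,8,9}:28  {1,3,4,6,7,8,9}:42  {1,4,5,6,7,8,9}:28  {2,3,4,6,7,8,9}:10  {3,4,5,6,7,8,9}:10
  |U|=8: {0,1,2,3,4,7,8,9}:40  {0,2,3,4,6,7,8,9}:15  {1,2,3,4,6,7,8,9}:80  {1,3,4,5,6,7,8,9}:80  {2,3,4,5,6,7,8,9}:20
  start at 0(r): 180
  start at 1(s): 35
  start at 5(q): 135
sum over floor = 350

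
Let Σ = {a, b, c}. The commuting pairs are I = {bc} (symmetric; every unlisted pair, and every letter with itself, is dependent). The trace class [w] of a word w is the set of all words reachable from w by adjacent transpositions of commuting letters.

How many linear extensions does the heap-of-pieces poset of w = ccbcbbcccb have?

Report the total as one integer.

210

#0=c has no predecessor
#1=c depends on [0:c]
#2=b has no predecessor
#3=c depends on [1:c]
#4=b depends on [2:b]
#5=b depends on [4:b]
#6=c depends on [3:c]
#7=c depends on [6:c]
#8=c depends on [7:c]
#9=b depends on [5:b]
sources: [0:c, 2:b]
N(rest) = Σ N(rest − s) over sources s of rest; N(one piece) = 1:
  size 1 → [8]=1  [9]=1
  size 2 → [5,9]=1  [7,8]=1  [8,9]=2
  size 3 → [4,5,9]=1  [5,8,9]=3  [6,7,8]=1  [7,8,9]=3
  size 4 → [2,4,5,9]=1  [3,6,7,8]=1  [4,5,8,9]=4  [5,7,8,9]=6  [6,7,8,9]=4
  size 5 → [1,3,6,7,8]=1  [2,4,5,8,9]=5  [3,6,7,8,9]=5  [4,5,7,8,9]=10  [5,6,7,8,9]=10
  size 6 → [0,1,3,6,7,8]=1  [1,3,6,7,8,9]=6  [2,4,5,7,8,9]=15  [3,5,6,7,8,9]=15  [4,5,6,7,8,9]=20
  size 7 → [0,1,3,6,7,8,9]=7  [1,3,5,6,7,8,9]=21  [2,4,5,6,7,8,9]=35  [3,4,5,6,7,8,9]=35
  size 8 → [0,1,3,5,6,7,8,9]=28  [1,3,4,5,6,7,8,9]=56  [2,3,4,5,6,7,8,9]=70
  first=0(c) contributes 126
  first=2(b) contributes 84
|[w]| = 210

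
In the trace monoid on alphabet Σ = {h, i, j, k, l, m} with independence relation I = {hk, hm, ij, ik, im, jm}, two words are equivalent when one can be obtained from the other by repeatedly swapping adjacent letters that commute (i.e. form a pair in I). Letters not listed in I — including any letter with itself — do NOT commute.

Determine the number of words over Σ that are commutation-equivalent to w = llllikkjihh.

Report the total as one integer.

piece 0:l — minimal
piece 1:l rests on {0:l}
piece 2:l rests on {1:l}
piece 3:l rests on {2:l}
piece 4:i rests on {3:l}
piece 5:k rests on {3:l}
piece 6:k rests on {5:k}
piece 7:j rests on {6:k}
piece 8:i rests on {4:i}
piece 9:h rests on {7:j, 8:i}
piece 10:h rests on {9:h}
minimal pieces: {0:l}
ways to finish when only these pieces remain (= sum over removing one remaining piece with nothing left below it):
  1 left: {10}→1
  2 left: {9,10}→1
  3 left: {7,9,10}→1  {8,9,10}→1
  4 left: {4,8,9,10}→1  {6,7,9,10}→1  {7,8,9,10}→2
  5 left: {4,7,8,9,10}→3  {5,6,7,9,10}→1  {6,7,8,9,10}→3
  6 left: {4,6,7,8,9,10}→6  {5,6,7,8,9,10}→4
  7 left: {4,5,6,7,8,9,10}→10
  8 left: {3,4,5,6,7,8,9,10}→10
  9 left: {2,3,4,5,6,7,8,9,10}→10
  placing 0:l first → 10 extensions

10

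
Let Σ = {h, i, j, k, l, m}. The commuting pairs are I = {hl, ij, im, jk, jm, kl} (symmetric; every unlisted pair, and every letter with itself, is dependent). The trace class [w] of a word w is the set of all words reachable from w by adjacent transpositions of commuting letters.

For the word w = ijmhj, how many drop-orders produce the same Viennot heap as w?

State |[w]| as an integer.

drop 0:i onto floor
drop 1:j onto floor
drop 2:m onto floor
drop 3:h onto {0:i, 1:j, 2:m}
drop 4:j onto {3:h}
ground layer = {0:i, 1:j, 2:m}
drop-orders for the pieces not yet dropped (sum over which currently-grounded one goes next):
  1 to go: {4} 1
  2 to go: {3,4} 1
  3 to go: {0,3,4} 1  {1,3,4} 1  {2,3,4} 1
  if 0:i drops first: 2 orders
  if 1:j drops first: 2 orders
  if 2:m drops first: 2 orders
heap linearizations: 6

6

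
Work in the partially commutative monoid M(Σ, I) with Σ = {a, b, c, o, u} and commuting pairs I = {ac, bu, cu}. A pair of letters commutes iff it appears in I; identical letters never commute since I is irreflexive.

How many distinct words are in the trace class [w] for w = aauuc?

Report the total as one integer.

5

0(a) covers ∅
1(a) covers 0:a
2(u) covers 1:a
3(u) covers 2:u
4(c) covers ∅
floor of heap: 0:a, 4:c
completions by unplaced set U, small U first (add the entries for U minus each lowest piece of U):
  |U|=1: {3}:1  {4}:1
  |U|=2: {2,3}:1  {3,4}:2
  |U|=3: {1,2,3}:1  {2,3,4}:3
  start at 0(a): 4
  start at 4(c): 1
sum over floor = 5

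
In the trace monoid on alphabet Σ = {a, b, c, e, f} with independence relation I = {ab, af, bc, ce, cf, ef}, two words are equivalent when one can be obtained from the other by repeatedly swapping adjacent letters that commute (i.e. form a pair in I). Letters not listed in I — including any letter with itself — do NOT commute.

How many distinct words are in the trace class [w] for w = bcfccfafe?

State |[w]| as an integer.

piece 0:b — minimal
piece 1:c — minimal
piece 2:f rests on {0:b}
piece 3:c rests on {1:c}
piece 4:c rests on {3:c}
piece 5:f rests on {2:f}
piece 6:a rests on {4:c}
piece 7:f rests on {5:f}
piece 8:e rests on {0:b, 6:a}
minimal pieces: {0:b, 1:c}
ways to finish when only these pieces remain (= sum over removing one remaining piece with nothing left below it):
  1 left: {7}→1  {8}→1
  2 left: {5,7}→1  {6,8}→1  {7,8}→2
  3 left: {2,5,7}→1  {4,6,8}→1  {5,7,8}→3  {6,7,8}→3
  4 left: {2,5,7,8}→4  {3,4,6,8}→1  {4,6,7,8}→4  {5,6,7,8}→6
  5 left: {0,2,5,7,8}→4  {1,3,4,6,8}→1  {2,5,6,7,8}→10  {3,4,6,7,8}→5  {4,5,6,7,8}→10
  6 left: {0,2,5,6,7,8}→14  {1,3,4,6,7,8}→6  {2,4,5,6,7,8}→20  {3,4,5,6,7,8}→15
  7 left: {0,2,4,5,6,7,8}→34  {1,3,4,5,6,7,8}→21  {2,3,4,5,6,7,8}→35
  placing 0:b first → 56 extensions
  placing 1:c first → 69 extensions
total linear extensions = 125

125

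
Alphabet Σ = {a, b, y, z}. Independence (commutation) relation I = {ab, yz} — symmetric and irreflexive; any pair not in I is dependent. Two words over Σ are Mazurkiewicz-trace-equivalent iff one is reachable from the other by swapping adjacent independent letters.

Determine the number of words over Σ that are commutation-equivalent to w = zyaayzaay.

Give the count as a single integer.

4

piece 0:z — minimal
piece 1:y — minimal
piece 2:a rests on {0:z, 1:y}
piece 3:a rests on {2:a}
piece 4:y rests on {3:a}
piece 5:z rests on {3:a}
piece 6:a rests on {4:y, 5:z}
piece 7:a rests on {6:a}
piece 8:y rests on {7:a}
minimal pieces: {0:z, 1:y}
ways to finish when only these pieces remain (= sum over removing one remaining piece with nothing left below it):
  1 left: {8}→1
  2 left: {7,8}→1
  3 left: {6,7,8}→1
  4 left: {4,6,7,8}→1  {5,6,7,8}→1
  5 left: {4,5,6,7,8}→2
  6 left: {3,4,5,6,7,8}→2
  7 left: {2,3,4,5,6,7,8}→2
  placing 0:z first → 2 extensions
  placing 1:y first → 2 extensions
total linear extensions = 4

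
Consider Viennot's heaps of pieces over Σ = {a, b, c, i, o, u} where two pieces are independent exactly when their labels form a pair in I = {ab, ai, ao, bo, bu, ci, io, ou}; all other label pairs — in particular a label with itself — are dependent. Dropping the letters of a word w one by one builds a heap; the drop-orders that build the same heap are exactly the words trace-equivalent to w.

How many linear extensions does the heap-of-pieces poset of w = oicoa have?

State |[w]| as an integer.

piece 0:o — minimal
piece 1:i — minimal
piece 2:c rests on {0:o}
piece 3:o rests on {2:c}
piece 4:a rests on {2:c}
minimal pieces: {0:o, 1:i}
ways to finish when only these pieces remain (= sum over removing one remaining piece with nothing left below it):
  1 left: {1}→1  {3}→1  {4}→1
  2 left: {1,3}→2  {1,4}→2  {3,4}→2
  3 left: {1,3,4}→6  {2,3,4}→2
  placing 0:o first → 8 extensions
  placing 1:i first → 2 extensions
total linear extensions = 10

10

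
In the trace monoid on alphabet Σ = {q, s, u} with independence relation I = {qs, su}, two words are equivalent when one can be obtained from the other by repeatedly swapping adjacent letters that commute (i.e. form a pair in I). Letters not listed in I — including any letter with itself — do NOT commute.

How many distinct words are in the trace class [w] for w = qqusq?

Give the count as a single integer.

piece 0:q — minimal
piece 1:q rests on {0:q}
piece 2:u rests on {1:q}
piece 3:s — minimal
piece 4:q rests on {2:u}
minimal pieces: {0:q, 3:s}
ways to finish when only these pieces remain (= sum over removing one remaining piece with nothing left below it):
  1 left: {3}→1  {4}→1
  2 left: {2,4}→1  {3,4}→2
  3 left: {1,2,4}→1  {2,3,4}→3
  placing 0:q first → 4 extensions
  placing 3:s first → 1 extensions
total linear extensions = 5

5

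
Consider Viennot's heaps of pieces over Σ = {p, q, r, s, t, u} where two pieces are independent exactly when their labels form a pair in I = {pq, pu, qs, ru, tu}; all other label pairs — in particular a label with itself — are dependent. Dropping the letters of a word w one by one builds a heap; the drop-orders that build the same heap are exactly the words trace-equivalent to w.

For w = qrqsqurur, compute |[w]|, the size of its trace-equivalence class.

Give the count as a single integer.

drop 0:q onto floor
drop 1:r onto {0:q}
drop 2:q onto {1:r}
drop 3:s onto {1:r}
drop 4:q onto {2:q}
drop 5:u onto {3:s, 4:q}
drop 6:r onto {3:s, 4:q}
drop 7:u onto {5:u}
drop 8:r onto {6:r}
ground layer = {0:q}
drop-orders for the pieces not yet dropped (sum over which currently-grounded one goes next):
  1 to go: {7} 1  {8} 1
  2 to go: {5,7} 1  {6,8} 1  {7,8} 2
  3 to go: {5,7,8} 3  {6,7,8} 3
  4 to go: {5,6,7,8} 6
  5 to go: {3,5,6,7,8} 6  {4,5,6,7,8} 6
  6 to go: {2,4,5,6,7,8} 6  {3,4,5,6,7,8} 12
  7 to go: {2,3,4,5,6,7,8} 18
  if 0:q drops first: 18 orders

18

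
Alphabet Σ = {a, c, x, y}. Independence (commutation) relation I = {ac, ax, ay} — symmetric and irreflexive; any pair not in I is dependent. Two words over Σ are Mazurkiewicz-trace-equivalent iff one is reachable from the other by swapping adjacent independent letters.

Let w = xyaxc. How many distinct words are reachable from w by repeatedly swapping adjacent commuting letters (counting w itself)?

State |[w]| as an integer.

5

0(x) covers ∅
1(y) covers 0:x
2(a) covers ∅
3(x) covers 1:y
4(c) covers 3:x
floor of heap: 0:x, 2:a
completions by unplaced set U, small U first (add the entries for U minus each lowest piece of U):
  |U|=1: {2}:1  {4}:1
  |U|=2: {2,4}:2  {3,4}:1
  |U|=3: {1,3,4}:1  {2,3,4}:3
  start at 0(x): 4
  start at 2(a): 1
sum over floor = 5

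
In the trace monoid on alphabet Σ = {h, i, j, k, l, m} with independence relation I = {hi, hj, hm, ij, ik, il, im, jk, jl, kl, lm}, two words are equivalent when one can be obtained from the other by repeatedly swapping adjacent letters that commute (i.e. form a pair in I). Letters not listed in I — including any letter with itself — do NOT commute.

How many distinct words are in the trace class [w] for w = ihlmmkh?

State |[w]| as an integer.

drop 0:i onto floor
drop 1:h onto floor
drop 2:l onto {1:h}
drop 3:m onto floor
drop 4:m onto {3:m}
drop 5:k onto {1:h, 4:m}
drop 6:h onto {2:l, 5:k}
ground layer = {0:i, 1:h, 3:m}
drop-orders for the pieces not yet dropped (sum over which currently-grounded one goes next):
  1 to go: {0} 1  {6} 1
  2 to go: {0,6} 2  {2,6} 1  {5,6} 1
  3 to go: {0,2,6} 3  {0,5,6} 3  {2,5,6} 2  {4,5,6} 1
  4 to go: {0,2,5,6} 8  {0,4,5,6} 4  {1,2,5,6} 2  {2,4,5,6} 3  {3,4,5,6} 1
  5 to go: {0,1,2,5,6} 10  {0,2,4,5,6} 15  {0,3,4,5,6} 5  {1,2,4,5,6} 5  {2,3,4,5,6} 4
  if 0:i drops first: 9 orders
  if 1:h drops first: 24 orders
  if 3:m drops first: 30 orders
heap linearizations: 63

63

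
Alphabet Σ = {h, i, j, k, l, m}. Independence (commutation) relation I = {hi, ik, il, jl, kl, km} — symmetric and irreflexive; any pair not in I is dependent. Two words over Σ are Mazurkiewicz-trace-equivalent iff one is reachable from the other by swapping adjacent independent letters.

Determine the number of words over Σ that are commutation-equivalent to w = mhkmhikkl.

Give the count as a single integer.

33

drop 0:m onto floor
drop 1:h onto {0:m}
drop 2:k onto {1:h}
drop 3:m onto {1:h}
drop 4:h onto {2:k, 3:m}
drop 5:i onto {3:m}
drop 6:k onto {4:h}
drop 7:k onto {6:k}
drop 8:l onto {4:h}
ground layer = {0:m}
drop-orders for the pieces not yet dropped (sum over which currently-grounded one goes next):
  1 to go: {5} 1  {7} 1  {8} 1
  2 to go: {5,7} 2  {5,8} 2  {6,7} 1  {7,8} 2
  3 to go: {5,6,7} 3  {5,7,8} 6  {6,7,8} 3
  4 to go: {4,6,7,8} 3  {5,6,7,8} 12
  5 to go: {2,4,6,7,8} 3  {4,5,6,7,8} 15
  6 to go: {2,4,5,6,7,8} 18  {3,4,5,6,7,8} 15
  7 to go: {2,3,4,5,6,7,8} 33
  if 0:m drops first: 33 orders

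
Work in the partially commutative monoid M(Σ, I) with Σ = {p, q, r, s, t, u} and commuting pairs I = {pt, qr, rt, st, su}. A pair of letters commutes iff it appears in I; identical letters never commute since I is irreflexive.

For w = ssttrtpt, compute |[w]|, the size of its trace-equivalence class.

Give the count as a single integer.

70

0(s) covers ∅
1(s) covers 0:s
2(t) covers ∅
3(t) covers 2:t
4(r) covers 1:s
5(t) covers 3:t
6(p) covers 4:r
7(t) covers 5:t
floor of heap: 0:s, 2:t
completions by unplaced set U, small U first (add the entries for U minus each lowest piece of U):
  |U|=1: {6}:1  {7}:1
  |U|=2: {4,6}:1  {5,7}:1  {6,7}:2
  |U|=3: {1,4,6}:1  {3,5,7}:1  {4,6,7}:3  {5,6,7}:3
  |U|=4: {0,1,4,6}:1  {1,4,6,7}:4  {2,3,5,7}:1  {3,5,6,7}:4  {4,5,6,7}:6
  |U|=5: {0,1,4,6,7}:5  {1,4,5,6,7}:10  {2,3,5,6,7}:5  {3,4,5,6,7}:10
  |U|=6: {0,1,4,5,6,7}:15  {1,3,4,5,6,7}:20  {2,3,4,5,6,7}:15
  start at 0(s): 35
  start at 2(t): 35
sum over floor = 70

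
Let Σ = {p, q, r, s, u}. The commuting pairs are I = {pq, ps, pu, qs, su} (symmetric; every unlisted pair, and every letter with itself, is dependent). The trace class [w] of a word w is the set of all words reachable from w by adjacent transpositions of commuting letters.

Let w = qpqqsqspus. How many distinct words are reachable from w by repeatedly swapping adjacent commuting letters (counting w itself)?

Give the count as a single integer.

drop 0:q onto floor
drop 1:p onto floor
drop 2:q onto {0:q}
drop 3:q onto {2:q}
drop 4:s onto floor
drop 5:q onto {3:q}
drop 6:s onto {4:s}
drop 7:p onto {1:p}
drop 8:u onto {5:q}
drop 9:s onto {6:s}
ground layer = {0:q, 1:p, 4:s}
drop-orders for the pieces not yet dropped (sum over which currently-grounded one goes next):
  1 to go: {7} 1  {8} 1  {9} 1
  2 to go: {1,7} 1  {5,8} 1  {6,9} 1  {7,8} 2  {7,9} 2  {8,9} 2
  3 to go: {1,7,8} 3  {1,7,9} 3  {3,5,8} 1  {4,6,9} 1  {5,7,8} 3  {5,8,9} 3  {6,7,9} 3  {6,8,9} 3  {7,8,9} 6
  4 to go: {1,5,7,8} 6  {1,6,7,9} 6  {1,7,8,9} 12  {2,3,5,8} 1  {3,5,7,8} 4  {3,5,8,9} 4  {4,6,7,9} 4  {4,6,8,9} 4  {5,6,8,9} 6  {5,7,8,9} 12  {6,7,8,9} 12
  5 to go: {0,2,3,5,8} 1  {1,3,5,7,8} 10  {1,4,6,7,9} 10  {1,5,7,8,9} 30  {1,6,7,8,9} 30  {2,3,5,7,8} 5  {2,3,5,8,9} 5  {3,5,6,8,9} 10  {3,5,7,8,9} 20  {4,5,6,8,9} 10  {4,6,7,8,9} 20  {5,6,7,8,9} 30
  6 to go: {0,2,3,5,7,8} 6  {0,2,3,5,8,9} 6  {1,2,3,5,7,8} 15  {1,3,5,7,8,9} 60  {1,4,6,7,8,9} 60  {1,5,6,7,8,9} 90  {2,3,5,6,8,9} 15  {2,3,5,7,8,9} 30  {3,4,5,6,8,9} 20  {3,5,6,7,8,9} 60  {4,5,6,7,8,9} 60
  7 to go: {0,1,2,3,5,7,8} 21  {0,2,3,5,6,8,9} 21  {0,2,3,5,7,8,9} 42  {1,2,3,5,7,8,9} 105  {1,3,5,6,7,8,9} 210  {1,4,5,6,7,8,9} 210  {2,3,4,5,6,8,9} 35  {2,3,5,6,7,8,9} 105  {3,4,5,6,7,8,9} 140
  8 to go: {0,1,2,3,5,7,8,9} 168  {0,2,3,4,5,6,8,9} 56  {0,2,3,5,6,7,8,9} 168  {1,2,3,5,6,7,8,9} 420  {1,3,4,5,6,7,8,9} 560  {2,3,4,5,6,7,8,9} 280
  if 0:q drops first: 1260 orders
  if 1:p drops first: 504 orders
  if 4:s drops first: 756 orders
heap linearizations: 2520

2520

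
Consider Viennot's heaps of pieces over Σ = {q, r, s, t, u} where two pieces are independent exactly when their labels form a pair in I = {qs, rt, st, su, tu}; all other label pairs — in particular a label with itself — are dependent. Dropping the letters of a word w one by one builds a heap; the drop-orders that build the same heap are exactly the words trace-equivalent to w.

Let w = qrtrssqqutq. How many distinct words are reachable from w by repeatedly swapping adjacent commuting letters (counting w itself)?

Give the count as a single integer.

piece 0:q — minimal
piece 1:r rests on {0:q}
piece 2:t rests on {0:q}
piece 3:r rests on {1:r}
piece 4:s rests on {3:r}
piece 5:s rests on {4:s}
piece 6:q rests on {2:t, 3:r}
piece 7:q rests on {6:q}
piece 8:u rests on {7:q}
piece 9:t rests on {7:q}
piece 10:q rests on {8:u, 9:t}
minimal pieces: {0:q}
ways to finish when only these pieces remain (= sum over removing one remaining piece with nothing left below it):
  1 left: {5}→1  {10}→1
  2 left: {4,5}→1  {5,10}→2  {8,10}→1  {9,10}→1
  3 left: {4,5,10}→3  {5,8,10}→3  {5,9,10}→3  {8,9,10}→2
  4 left: {4,5,8,10}→6  {4,5,9,10}→6  {5,8,9,10}→8  {7,8,9,10}→2
  5 left: {4,5,8,9,10}→20  {5,7,8,9,10}→10  {6,7,8,9,10}→2
  6 left: {2,6,7,8,9,10}→2  {4,5,7,8,9,10}→30  {5,6,7,8,9,10}→12
  7 left: {2,5,6,7,8,9,10}→14  {4,5,6,7,8,9,10}→42
  8 left: {2,4,5,6,7,8,9,10}→56  {3,4,5,6,7,8,9,10}→42
  9 left: {1,3,4,5,6,7,8,9,10}→42  {2,3,4,5,6,7,8,9,10}→98
  placing 0:q first → 140 extensions

140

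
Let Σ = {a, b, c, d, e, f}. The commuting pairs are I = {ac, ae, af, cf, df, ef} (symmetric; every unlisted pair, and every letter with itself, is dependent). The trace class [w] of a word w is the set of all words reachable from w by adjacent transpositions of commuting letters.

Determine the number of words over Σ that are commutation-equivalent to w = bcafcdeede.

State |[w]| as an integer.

27

piece 0:b — minimal
piece 1:c rests on {0:b}
piece 2:a rests on {0:b}
piece 3:f rests on {0:b}
piece 4:c rests on {1:c}
piece 5:d rests on {2:a, 4:c}
piece 6:e rests on {5:d}
piece 7:e rests on {6:e}
piece 8:d rests on {7:e}
piece 9:e rests on {8:d}
minimal pieces: {0:b}
ways to finish when only these pieces remain (= sum over removing one remaining piece with nothing left below it):
  1 left: {3}→1  {9}→1
  2 left: {3,9}→2  {8,9}→1
  3 left: {3,8,9}→3  {7,8,9}→1
  4 left: {3,7,8,9}→4  {6,7,8,9}→1
  5 left: {3,6,7,8,9}→5  {5,6,7,8,9}→1
  6 left: {2,5,6,7,8,9}→1  {3,5,6,7,8,9}→6  {4,5,6,7,8,9}→1
  7 left: {1,4,5,6,7,8,9}→1  {2,3,5,6,7,8,9}→7  {2,4,5,6,7,8,9}→2  {3,4,5,6,7,8,9}→7
  8 left: {1,2,4,5,6,7,8,9}→3  {1,3,4,5,6,7,8,9}→8  {2,3,4,5,6,7,8,9}→16
  placing 0:b first → 27 extensions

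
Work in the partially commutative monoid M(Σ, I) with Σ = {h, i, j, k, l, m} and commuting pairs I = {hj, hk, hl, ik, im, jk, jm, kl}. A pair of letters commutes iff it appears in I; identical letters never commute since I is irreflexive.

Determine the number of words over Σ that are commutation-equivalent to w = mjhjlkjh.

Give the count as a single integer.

0(m) covers ∅
1(j) covers ∅
2(h) covers 0:m
3(j) covers 1:j
4(l) covers 0:m, 3:j
5(k) covers 0:m
6(j) covers 4:l
7(h) covers 2:h
floor of heap: 0:m, 1:j
completions by unplaced set U, small U first (add the entries for U minus each lowest piece of U):
  |U|=1: {5}:1  {6}:1  {7}:1
  |U|=2: {2,7}:1  {4,6}:1  {5,6}:2  {5,7}:2  {6,7}:2
  |U|=3: {2,5,7}:3  {2,6,7}:3  {3,4,6}:1  {4,5,6}:3  {4,6,7}:3  {5,6,7}:6
  |U|=4: {1,3,4,6}:1  {2,4,6,7}:6  {2,5,6,7}:12  {3,4,5,6}:4  {3,4,6,7}:4  {4,5,6,7}:12
  |U|=5: {1,3,4,5,6}:5  {1,3,4,6,7}:5  {2,3,4,6,7}:10  {2,4,5,6,7}:30  {3,4,5,6,7}:20
  |U|=6: {0,2,4,5,6,7}:30  {1,2,3,4,6,7}:15  {1,3,4,5,6,7}:30  {2,3,4,5,6,7}:60
  start at 0(m): 105
  start at 1(j): 90
sum over floor = 195

195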